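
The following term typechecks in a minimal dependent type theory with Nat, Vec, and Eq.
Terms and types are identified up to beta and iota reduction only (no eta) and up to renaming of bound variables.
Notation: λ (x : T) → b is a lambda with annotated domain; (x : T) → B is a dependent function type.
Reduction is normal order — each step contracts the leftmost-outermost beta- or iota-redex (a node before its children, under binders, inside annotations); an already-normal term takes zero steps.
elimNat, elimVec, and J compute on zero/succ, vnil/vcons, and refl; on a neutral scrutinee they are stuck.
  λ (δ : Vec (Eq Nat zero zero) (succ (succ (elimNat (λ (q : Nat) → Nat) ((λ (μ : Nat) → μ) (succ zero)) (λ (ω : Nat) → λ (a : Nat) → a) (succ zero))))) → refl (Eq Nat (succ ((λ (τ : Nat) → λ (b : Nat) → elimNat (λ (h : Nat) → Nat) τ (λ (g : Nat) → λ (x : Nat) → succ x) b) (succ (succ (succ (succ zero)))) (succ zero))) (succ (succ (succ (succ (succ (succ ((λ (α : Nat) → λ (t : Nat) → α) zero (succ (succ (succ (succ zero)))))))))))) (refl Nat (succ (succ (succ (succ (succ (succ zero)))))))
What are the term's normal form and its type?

normal form:
  λ (δ : Vec (Eq Nat zero zero) (succ (succ (succ zero)))) → refl (Eq Nat (succ (succ (succ (succ (succ (succ zero)))))) (succ (succ (succ (succ (succ (succ zero))))))) (refl Nat (succ (succ (succ (succ (succ (succ zero)))))))
inferred type:
  (δ : Vec (Eq Nat zero zero) (succ (succ (succ zero)))) → Eq (Eq Nat (succ (succ (succ (succ (succ (succ zero)))))) (succ (succ (succ (succ (succ (succ zero))))))) (refl Nat (succ (succ (succ (succ (succ (succ zero))))))) (refl Nat (succ (succ (succ (succ (succ (succ zero)))))))
observation: the term reaches its normal form after 13 normal-order steps.


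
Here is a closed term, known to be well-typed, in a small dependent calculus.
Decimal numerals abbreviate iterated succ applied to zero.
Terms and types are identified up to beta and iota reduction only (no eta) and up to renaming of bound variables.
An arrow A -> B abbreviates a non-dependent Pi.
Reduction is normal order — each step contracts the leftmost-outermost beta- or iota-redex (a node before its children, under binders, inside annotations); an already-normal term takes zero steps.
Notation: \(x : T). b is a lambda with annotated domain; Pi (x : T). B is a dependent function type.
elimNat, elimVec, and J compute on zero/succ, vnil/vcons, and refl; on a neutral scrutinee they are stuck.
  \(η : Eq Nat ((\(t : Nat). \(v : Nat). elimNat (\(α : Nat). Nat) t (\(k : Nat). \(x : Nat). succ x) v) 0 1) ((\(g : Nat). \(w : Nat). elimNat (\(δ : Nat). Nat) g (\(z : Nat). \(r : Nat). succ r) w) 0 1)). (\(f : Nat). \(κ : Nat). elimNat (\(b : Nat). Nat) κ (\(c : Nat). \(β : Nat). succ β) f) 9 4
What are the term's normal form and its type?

resulting normal form:
  \(η : Eq Nat 1 1). 13
inferred type:
  Eq Nat 1 1 -> Nat
observation: normalization takes exactly 42 steps under the normal-order strategy.


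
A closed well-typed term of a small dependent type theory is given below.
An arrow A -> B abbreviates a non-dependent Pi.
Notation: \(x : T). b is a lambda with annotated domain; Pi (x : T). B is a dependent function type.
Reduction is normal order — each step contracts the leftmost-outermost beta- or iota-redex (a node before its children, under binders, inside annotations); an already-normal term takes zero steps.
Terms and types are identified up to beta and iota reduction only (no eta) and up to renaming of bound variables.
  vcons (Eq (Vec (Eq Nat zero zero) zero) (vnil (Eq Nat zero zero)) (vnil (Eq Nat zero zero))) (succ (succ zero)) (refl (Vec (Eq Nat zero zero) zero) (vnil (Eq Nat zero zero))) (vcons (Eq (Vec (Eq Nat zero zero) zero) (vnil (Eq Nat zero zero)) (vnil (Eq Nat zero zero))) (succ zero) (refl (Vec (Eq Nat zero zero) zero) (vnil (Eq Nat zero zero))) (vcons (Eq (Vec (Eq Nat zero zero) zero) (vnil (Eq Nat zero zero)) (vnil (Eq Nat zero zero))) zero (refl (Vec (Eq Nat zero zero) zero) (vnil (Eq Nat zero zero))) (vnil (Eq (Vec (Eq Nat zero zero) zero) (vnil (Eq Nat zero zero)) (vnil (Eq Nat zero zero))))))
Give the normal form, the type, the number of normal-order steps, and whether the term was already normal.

reduced normal form:
  vcons (Eq (Vec (Eq Nat zero zero) zero) (vnil (Eq Nat zero zero)) (vnil (Eq Nat zero zero))) (succ (succ zero)) (refl (Vec (Eq Nat zero zero) zero) (vnil (Eq Nat zero zero))) (vcons (Eq (Vec (Eq Nat zero zero) zero) (vnil (Eq Nat zero zero)) (vnil (Eq Nat zero zero))) (succ zero) (refl (Vec (Eq Nat zero zero) zero) (vnil (Eq Nat zero zero))) (vcons (Eq (Vec (Eq Nat zero zero) zero) (vnil (Eq Nat zero zero)) (vnil (Eq Nat zero zero))) zero (refl (Vec (Eq Nat zero zero) zero) (vnil (Eq Nat zero zero))) (vnil (Eq (Vec (Eq Nat zero zero) zero) (vnil (Eq Nat zero zero)) (vnil (Eq Nat zero zero))))))
type:
  Vec (Eq (Vec (Eq Nat zero zero) zero) (vnil (Eq Nat zero zero)) (vnil (Eq Nat zero zero))) (succ (succ (succ zero)))
reduction steps (normal order): 0
started in normal form: yes


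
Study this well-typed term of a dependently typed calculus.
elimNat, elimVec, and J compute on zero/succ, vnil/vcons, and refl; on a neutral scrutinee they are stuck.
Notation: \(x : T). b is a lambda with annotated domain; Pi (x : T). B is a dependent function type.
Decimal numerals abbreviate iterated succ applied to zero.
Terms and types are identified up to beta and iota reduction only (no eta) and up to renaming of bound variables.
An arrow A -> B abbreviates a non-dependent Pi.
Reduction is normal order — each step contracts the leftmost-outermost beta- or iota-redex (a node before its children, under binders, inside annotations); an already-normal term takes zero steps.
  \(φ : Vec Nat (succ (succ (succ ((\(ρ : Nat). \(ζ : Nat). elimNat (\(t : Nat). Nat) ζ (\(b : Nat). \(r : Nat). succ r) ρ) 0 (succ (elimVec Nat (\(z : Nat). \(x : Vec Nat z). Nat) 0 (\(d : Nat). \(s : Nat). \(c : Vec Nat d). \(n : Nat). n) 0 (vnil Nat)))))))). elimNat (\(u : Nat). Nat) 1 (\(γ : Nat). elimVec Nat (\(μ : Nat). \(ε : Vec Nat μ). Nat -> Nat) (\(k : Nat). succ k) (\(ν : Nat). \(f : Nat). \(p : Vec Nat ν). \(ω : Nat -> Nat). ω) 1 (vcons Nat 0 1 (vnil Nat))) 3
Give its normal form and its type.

resulting normal form:
  \(φ : Vec Nat 4). 4
type:
  Vec Nat 4 -> Nat
observation: the first redex contracted is a beta-redex; the normal form is reached in 32 normal-order steps.


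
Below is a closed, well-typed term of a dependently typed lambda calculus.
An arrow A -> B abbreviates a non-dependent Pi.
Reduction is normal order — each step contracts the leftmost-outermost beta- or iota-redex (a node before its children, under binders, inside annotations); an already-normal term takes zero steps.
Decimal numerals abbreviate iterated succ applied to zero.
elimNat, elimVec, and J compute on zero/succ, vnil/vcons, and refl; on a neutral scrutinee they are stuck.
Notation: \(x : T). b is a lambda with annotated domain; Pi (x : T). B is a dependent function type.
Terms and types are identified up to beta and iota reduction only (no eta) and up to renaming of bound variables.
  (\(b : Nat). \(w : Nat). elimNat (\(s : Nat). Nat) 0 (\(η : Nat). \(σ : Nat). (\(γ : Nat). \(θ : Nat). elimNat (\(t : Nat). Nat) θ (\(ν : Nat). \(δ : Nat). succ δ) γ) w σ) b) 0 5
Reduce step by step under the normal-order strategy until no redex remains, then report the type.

reduction (normal order):
  (\(b : Nat). \(w : Nat). elimNat (\(s : Nat). Nat) 0 (\(η : Nat). \(σ : Nat). (\(γ : Nat). \(θ : Nat). elimNat (\(t : Nat). Nat) θ (\(ν : Nat). \(δ : Nat). succ δ) γ) w σ) b) 0 5
  ~> (\(b : Nat). elimNat (\(w : Nat). Nat) 0 (\(s : Nat). \(η : Nat). (\(σ : Nat). \(γ : Nat). elimNat (\(θ : Nat). Nat) γ (\(t : Nat). \(ν : Nat). succ ν) σ) b η) 0) 5
  ~> elimNat (\(b : Nat). Nat) 0 (\(w : Nat). \(s : Nat). (\(η : Nat). \(σ : Nat). elimNat (\(γ : Nat). Nat) σ (\(θ : Nat). \(t : Nat). succ t) η) 5 s) 0
  ~> 0
type:
  Nat


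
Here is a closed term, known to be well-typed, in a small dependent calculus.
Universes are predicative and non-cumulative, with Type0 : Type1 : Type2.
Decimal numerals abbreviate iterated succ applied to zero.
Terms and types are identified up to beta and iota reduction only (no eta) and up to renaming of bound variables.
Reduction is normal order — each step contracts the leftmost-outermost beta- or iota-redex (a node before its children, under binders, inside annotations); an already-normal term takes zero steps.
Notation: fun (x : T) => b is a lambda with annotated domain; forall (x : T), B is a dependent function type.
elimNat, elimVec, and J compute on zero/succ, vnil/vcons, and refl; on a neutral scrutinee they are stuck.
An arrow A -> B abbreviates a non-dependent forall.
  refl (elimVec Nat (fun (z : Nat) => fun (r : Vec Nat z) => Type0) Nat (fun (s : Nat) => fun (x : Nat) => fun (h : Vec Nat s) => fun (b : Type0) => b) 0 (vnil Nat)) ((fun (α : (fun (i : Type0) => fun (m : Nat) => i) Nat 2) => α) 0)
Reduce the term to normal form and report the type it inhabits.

normal form:
  refl Nat 0
inferred type:
  Eq Nat 0 0
observation: 2 normal-order steps separate the term from its normal form.


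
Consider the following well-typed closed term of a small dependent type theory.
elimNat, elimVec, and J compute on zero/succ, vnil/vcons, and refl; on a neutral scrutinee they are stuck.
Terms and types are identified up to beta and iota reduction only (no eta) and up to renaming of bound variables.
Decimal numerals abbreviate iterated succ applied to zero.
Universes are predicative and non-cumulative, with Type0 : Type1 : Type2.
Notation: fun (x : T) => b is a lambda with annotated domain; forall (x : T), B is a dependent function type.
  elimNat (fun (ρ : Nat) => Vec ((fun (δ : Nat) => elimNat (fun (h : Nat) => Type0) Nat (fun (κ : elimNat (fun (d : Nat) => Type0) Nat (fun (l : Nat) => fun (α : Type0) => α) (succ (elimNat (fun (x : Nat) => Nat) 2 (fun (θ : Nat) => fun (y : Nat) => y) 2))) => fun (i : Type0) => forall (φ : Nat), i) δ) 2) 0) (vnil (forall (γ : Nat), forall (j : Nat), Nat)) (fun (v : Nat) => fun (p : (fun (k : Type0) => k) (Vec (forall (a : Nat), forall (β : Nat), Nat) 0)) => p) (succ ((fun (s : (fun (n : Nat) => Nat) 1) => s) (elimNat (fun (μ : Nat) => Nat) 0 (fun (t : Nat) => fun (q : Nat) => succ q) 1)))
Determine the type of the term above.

the term's type:
  Vec (forall (ρ : Nat), forall (δ : Nat), Nat) 0


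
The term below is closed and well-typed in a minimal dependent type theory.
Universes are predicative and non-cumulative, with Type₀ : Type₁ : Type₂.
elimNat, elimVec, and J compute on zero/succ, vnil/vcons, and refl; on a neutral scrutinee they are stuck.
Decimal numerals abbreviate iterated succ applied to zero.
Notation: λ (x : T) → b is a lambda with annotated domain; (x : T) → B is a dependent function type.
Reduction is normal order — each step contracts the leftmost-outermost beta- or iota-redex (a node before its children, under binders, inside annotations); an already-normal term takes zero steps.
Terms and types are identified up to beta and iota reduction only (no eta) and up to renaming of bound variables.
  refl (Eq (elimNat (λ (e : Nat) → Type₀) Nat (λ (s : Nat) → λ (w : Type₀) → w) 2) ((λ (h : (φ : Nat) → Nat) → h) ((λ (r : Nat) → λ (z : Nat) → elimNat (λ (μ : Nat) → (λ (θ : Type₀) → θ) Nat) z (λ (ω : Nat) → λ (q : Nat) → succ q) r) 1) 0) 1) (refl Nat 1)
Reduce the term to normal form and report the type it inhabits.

normal form:
  refl (Eq Nat 1 1) (refl Nat 1)
the term's type:
  Eq (Eq Nat 1 1) (refl Nat 1) (refl Nat 1)
observation: the leftmost-outermost redex is an elimNat iota-redex, and normalization takes 14 steps.


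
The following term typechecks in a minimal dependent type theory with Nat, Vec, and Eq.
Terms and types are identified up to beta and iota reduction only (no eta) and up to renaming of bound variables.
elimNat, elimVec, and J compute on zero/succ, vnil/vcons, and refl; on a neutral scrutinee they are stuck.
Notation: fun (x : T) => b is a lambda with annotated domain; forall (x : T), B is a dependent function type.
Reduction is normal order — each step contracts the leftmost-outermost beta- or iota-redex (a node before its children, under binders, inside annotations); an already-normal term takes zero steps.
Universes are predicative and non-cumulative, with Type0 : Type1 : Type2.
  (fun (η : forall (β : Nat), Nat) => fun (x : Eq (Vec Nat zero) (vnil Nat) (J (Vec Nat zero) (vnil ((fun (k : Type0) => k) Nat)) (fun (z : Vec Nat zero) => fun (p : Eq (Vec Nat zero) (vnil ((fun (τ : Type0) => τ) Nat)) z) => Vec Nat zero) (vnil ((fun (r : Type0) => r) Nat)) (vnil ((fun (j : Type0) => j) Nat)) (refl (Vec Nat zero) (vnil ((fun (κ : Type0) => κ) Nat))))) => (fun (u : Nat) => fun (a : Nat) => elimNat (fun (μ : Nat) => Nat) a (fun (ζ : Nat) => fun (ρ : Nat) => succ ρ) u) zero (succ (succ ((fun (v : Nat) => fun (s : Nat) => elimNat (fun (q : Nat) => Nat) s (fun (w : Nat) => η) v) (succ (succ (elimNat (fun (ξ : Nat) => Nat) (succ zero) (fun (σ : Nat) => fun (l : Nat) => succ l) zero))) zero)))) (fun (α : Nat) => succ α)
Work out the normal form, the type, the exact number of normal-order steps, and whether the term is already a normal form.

reduced normal form:
  fun (η : Eq (Vec Nat zero) (vnil Nat) (vnil Nat)) => succ (succ (succ (succ (succ zero))))
type:
  forall (η : Eq (Vec Nat zero) (vnil Nat) (vnil Nat)), Nat
reduction steps (normal order): 19
started in normal form: no
first redex: a beta-redex


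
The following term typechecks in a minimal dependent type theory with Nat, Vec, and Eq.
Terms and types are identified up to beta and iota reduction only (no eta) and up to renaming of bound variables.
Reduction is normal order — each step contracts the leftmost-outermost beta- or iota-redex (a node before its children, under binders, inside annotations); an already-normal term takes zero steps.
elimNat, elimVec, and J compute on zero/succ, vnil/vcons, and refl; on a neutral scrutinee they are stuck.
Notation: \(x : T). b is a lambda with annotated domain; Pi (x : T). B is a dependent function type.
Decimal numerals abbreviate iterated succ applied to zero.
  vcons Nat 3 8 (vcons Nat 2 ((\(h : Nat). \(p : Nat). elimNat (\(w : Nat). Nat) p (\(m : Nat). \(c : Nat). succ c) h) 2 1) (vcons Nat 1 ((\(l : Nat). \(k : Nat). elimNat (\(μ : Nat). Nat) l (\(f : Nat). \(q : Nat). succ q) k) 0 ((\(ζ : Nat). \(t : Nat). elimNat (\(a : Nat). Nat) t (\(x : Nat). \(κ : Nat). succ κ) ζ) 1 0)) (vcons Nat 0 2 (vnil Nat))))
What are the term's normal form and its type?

reduced normal form:
  vcons Nat 3 8 (vcons Nat 2 3 (vcons Nat 1 1 (vcons Nat 0 2 (vnil Nat))))
inferred type:
  Vec Nat 4
observation: 21 normal-order steps normalize the term, beginning with a beta-redex.


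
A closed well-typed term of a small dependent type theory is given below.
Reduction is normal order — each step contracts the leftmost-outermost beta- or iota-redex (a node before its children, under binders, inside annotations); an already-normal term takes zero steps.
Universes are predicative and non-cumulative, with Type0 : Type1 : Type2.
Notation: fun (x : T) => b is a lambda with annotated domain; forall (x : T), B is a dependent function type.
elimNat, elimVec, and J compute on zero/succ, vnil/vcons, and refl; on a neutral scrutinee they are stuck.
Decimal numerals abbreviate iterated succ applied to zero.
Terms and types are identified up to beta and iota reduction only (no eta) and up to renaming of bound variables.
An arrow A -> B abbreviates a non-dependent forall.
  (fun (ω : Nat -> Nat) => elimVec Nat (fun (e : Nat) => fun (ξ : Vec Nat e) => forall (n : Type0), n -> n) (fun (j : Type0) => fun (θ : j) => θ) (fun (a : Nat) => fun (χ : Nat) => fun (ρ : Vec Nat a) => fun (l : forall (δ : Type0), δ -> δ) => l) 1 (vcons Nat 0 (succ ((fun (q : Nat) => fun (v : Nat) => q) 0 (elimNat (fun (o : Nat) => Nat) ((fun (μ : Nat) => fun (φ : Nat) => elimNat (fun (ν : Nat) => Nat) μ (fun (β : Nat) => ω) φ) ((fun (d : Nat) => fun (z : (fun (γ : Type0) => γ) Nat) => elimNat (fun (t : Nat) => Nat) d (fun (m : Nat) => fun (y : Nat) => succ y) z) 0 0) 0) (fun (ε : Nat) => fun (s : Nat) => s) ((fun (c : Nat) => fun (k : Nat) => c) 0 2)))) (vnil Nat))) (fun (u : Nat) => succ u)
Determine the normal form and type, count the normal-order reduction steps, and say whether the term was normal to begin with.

resulting normal form:
  fun (ω : Type0) => fun (e : ω) => e
the term's type:
  forall (ω : Type0), ω -> ω
steps to reach normal form (normal order): 7
already normal: no
first redex: a beta-redex


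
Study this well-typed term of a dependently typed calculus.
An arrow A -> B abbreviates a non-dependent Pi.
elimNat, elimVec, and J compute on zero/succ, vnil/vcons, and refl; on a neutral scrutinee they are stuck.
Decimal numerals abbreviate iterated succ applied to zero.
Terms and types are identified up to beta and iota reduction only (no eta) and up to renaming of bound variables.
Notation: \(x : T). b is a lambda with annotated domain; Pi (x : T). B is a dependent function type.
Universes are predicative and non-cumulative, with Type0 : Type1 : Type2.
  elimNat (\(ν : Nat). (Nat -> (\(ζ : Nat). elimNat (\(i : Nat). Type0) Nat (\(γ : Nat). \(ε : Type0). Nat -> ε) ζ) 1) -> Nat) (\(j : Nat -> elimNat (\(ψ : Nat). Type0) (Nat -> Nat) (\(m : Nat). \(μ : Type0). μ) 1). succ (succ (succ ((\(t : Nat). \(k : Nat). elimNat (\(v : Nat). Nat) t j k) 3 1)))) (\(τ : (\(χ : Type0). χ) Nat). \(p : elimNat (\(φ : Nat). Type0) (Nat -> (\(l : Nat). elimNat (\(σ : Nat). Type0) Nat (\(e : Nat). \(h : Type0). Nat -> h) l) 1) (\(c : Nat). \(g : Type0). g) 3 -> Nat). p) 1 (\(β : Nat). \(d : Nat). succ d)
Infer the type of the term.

inferred type:
  Nat


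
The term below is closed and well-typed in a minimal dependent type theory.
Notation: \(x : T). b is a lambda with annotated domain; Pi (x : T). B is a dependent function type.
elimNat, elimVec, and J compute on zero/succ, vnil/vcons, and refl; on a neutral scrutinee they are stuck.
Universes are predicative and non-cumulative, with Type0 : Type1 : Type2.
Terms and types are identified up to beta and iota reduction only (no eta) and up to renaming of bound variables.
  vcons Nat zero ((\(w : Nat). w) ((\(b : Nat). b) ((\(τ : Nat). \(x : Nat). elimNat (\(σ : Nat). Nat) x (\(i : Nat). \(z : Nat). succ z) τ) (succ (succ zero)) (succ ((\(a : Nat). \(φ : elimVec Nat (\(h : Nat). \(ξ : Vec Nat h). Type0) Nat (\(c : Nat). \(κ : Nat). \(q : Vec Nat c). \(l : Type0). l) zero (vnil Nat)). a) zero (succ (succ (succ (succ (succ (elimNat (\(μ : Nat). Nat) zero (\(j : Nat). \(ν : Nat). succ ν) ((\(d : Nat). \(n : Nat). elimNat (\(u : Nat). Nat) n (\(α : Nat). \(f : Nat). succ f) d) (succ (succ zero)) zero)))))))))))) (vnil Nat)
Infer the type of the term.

the term's type:
  Vec Nat (succ zero)


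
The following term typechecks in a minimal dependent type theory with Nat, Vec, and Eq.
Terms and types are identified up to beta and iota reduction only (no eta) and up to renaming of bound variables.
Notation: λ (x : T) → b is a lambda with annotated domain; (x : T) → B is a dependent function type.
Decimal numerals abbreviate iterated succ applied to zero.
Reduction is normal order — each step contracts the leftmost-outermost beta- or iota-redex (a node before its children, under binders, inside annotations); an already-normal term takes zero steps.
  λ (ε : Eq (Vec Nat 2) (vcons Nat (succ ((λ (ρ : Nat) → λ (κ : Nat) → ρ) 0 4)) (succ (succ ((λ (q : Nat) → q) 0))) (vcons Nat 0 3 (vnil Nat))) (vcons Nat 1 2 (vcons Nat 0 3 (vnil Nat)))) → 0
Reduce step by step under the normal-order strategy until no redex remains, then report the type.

normal-order reduction:
  λ (ε : Eq (Vec Nat 2) (vcons Nat (succ ((λ (ρ : Nat) → λ (κ : Nat) → ρ) 0 4)) (succ (succ ((λ (q : Nat) → q) 0))) (vcons Nat 0 3 (vnil Nat))) (vcons Nat 1 2 (vcons Nat 0 3 (vnil Nat)))) → 0
  ~> λ (ε : Eq (Vec Nat 2) (vcons Nat (succ ((λ (ρ : Nat) → 0) 4)) (succ (succ ((λ (κ : Nat) → κ) 0))) (vcons Nat 0 3 (vnil Nat))) (vcons Nat 1 2 (vcons Nat 0 3 (vnil Nat)))) → 0
  ~> λ (ε : Eq (Vec Nat 2) (vcons Nat 1 (succ (succ ((λ (ρ : Nat) → ρ) 0))) (vcons Nat 0 3 (vnil Nat))) (vcons Nat 1 2 (vcons Nat 0 3 (vnil Nat)))) → 0
  ~> λ (ε : Eq (Vec Nat 2) (vcons Nat 1 2 (vcons Nat 0 3 (vnil Nat))) (vcons Nat 1 2 (vcons Nat 0 3 (vnil Nat)))) → 0
type:
  (ε : Eq (Vec Nat 2) (vcons Nat 1 2 (vcons Nat 0 3 (vnil Nat))) (vcons Nat 1 2 (vcons Nat 0 3 (vnil Nat)))) → Nat


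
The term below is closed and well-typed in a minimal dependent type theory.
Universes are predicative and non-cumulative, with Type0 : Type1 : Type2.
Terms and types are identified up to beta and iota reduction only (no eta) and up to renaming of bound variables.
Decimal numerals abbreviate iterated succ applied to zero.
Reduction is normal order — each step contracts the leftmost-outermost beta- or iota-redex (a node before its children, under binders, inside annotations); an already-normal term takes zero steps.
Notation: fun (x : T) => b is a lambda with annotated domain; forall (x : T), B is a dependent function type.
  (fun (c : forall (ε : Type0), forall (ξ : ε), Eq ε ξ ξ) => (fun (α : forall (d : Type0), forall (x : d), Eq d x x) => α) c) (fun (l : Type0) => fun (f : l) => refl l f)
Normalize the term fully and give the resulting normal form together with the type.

normal form:
  fun (c : Type0) => fun (ε : c) => refl c ε
the term's type:
  forall (c : Type0), forall (ε : c), Eq c ε ε


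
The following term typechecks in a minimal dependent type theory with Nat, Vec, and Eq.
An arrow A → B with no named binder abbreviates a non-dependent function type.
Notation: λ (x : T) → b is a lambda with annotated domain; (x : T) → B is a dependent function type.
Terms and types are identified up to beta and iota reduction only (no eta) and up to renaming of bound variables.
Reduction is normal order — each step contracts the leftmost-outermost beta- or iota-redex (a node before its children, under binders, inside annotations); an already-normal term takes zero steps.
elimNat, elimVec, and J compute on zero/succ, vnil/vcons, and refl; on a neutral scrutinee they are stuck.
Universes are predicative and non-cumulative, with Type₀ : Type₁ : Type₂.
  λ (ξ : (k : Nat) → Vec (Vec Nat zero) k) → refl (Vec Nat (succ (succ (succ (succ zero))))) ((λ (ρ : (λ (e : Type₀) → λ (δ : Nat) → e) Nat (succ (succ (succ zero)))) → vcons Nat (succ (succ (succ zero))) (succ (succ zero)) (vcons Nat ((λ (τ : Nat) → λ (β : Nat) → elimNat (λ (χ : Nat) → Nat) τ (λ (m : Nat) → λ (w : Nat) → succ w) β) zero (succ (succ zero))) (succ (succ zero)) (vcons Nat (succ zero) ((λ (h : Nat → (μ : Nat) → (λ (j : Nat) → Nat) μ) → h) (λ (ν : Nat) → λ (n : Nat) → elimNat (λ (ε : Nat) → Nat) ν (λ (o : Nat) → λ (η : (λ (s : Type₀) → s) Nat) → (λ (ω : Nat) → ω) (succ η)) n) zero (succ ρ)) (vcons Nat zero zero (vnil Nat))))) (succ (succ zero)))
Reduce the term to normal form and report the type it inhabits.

reduced normal form:
  λ (ξ : (k : Nat) → Vec (Vec Nat zero) k) → refl (Vec Nat (succ (succ (succ (succ zero))))) (vcons Nat (succ (succ (succ zero))) (succ (succ zero)) (vcons Nat (succ (succ zero)) (succ (succ zero)) (vcons Nat (succ zero) (succ (succ (succ zero))) (vcons Nat zero zero (vnil Nat)))))
the term's type:
  ((ξ : Nat) → Vec (Vec Nat zero) ξ) → Eq (Vec Nat (succ (succ (succ (succ zero))))) (vcons Nat (succ (succ (succ zero))) (succ (succ zero)) (vcons Nat (succ (succ zero)) (succ (succ zero)) (vcons Nat (succ zero) (succ (succ (succ zero))) (vcons Nat zero zero (vnil Nat))))) (vcons Nat (succ (succ (succ zero))) (succ (succ zero)) (vcons Nat (succ (succ zero)) (succ (succ zero)) (vcons Nat (succ zero) (succ (succ (succ zero))) (vcons Nat zero zero (vnil Nat)))))
observation: normalization takes exactly 26 steps under the normal-order strategy.


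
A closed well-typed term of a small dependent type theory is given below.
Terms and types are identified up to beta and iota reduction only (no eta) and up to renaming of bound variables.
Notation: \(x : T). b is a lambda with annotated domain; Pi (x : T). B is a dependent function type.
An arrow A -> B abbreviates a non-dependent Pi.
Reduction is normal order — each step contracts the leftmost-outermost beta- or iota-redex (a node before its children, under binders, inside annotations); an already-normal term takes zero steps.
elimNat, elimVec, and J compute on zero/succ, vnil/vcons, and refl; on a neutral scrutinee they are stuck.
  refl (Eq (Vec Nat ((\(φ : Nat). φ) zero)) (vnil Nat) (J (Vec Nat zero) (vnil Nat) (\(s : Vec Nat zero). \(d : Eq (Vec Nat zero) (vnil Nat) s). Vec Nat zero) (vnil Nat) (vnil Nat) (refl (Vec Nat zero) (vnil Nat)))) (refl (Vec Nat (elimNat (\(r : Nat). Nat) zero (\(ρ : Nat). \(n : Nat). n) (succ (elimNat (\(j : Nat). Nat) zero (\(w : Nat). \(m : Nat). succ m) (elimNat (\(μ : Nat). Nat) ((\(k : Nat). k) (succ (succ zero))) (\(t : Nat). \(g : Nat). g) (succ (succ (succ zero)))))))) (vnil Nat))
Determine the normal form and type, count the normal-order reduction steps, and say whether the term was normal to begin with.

resulting normal form:
  refl (Eq (Vec Nat zero) (vnil Nat) (vnil Nat)) (refl (Vec Nat zero) (vnil Nat))
inferred type:
  Eq (Eq (Vec Nat zero) (vnil Nat) (vnil Nat)) (refl (Vec Nat zero) (vnil Nat)) (refl (Vec Nat zero) (vnil Nat))
steps to reach normal form (normal order): 30
term was already normal: no
first contracted redex: a beta-redex


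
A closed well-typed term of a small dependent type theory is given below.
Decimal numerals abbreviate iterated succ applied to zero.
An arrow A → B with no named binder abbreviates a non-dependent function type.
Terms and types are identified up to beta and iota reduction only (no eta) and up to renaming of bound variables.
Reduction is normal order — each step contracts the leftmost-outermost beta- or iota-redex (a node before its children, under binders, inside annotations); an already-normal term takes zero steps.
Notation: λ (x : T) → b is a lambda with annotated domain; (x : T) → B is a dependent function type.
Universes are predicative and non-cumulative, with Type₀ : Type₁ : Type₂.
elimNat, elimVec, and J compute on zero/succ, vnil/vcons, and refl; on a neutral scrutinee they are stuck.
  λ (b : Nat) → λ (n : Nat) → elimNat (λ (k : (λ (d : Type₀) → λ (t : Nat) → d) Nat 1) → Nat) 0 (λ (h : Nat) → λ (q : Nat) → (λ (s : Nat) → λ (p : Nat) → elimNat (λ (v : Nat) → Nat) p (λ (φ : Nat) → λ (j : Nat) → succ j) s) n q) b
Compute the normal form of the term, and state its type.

normal form:
  λ (b : Nat) → λ (n : Nat) → elimNat (λ (k : Nat) → Nat) 0 (λ (d : Nat) → λ (t : Nat) → elimNat (λ (h : Nat) → Nat) t (λ (q : Nat) → λ (s : Nat) → succ s) n) b
the term's type:
  Nat → Nat → Nat


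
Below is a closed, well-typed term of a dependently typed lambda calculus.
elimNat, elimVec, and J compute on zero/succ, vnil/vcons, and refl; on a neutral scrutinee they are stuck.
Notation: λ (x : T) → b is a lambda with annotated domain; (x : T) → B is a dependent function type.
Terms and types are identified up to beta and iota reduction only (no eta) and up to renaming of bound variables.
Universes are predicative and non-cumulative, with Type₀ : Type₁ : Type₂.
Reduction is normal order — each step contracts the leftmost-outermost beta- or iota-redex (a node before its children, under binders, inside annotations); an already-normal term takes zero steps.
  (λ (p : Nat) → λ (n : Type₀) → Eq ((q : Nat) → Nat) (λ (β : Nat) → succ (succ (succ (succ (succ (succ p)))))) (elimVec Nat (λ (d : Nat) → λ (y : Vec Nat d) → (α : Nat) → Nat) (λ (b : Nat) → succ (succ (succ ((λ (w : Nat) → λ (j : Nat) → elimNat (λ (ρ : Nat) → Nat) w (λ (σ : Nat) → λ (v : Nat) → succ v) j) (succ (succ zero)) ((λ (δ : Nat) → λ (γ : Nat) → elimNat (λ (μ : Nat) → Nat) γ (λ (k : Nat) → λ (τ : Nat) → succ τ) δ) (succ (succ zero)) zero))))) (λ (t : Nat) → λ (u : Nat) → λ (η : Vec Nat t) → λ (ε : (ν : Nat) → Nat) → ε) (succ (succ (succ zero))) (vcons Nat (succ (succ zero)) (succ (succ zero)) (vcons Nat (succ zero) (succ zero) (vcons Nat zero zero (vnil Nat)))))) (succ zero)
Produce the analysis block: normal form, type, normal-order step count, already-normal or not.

reduced normal form:
  λ (p : Type₀) → Eq ((n : Nat) → Nat) (λ (q : Nat) → succ (succ (succ (succ (succ (succ (succ zero))))))) (λ (β : Nat) → succ (succ (succ (succ (succ (succ (succ zero)))))))
type:
  (p : Type₀) → Type₀
reduction steps (normal order): 35
term was already normal: no
first contracted redex: a beta-redex


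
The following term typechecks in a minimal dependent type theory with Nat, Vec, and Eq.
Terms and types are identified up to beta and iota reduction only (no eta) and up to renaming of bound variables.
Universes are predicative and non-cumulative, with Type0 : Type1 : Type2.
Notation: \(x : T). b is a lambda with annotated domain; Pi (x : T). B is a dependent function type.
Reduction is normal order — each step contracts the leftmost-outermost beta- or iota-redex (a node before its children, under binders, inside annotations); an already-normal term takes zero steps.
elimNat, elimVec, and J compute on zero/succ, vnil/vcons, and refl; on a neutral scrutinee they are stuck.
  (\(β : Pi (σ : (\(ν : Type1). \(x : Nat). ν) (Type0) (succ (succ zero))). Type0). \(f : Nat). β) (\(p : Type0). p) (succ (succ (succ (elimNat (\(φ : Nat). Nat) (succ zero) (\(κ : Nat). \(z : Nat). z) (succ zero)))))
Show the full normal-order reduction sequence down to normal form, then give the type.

reduction (normal order):
  (\(β : Pi (σ : (\(ν : Type1). \(x : Nat). ν) (Type0) (succ (succ zero))). Type0). \(f : Nat). β) (\(p : Type0). p) (succ (succ (succ (elimNat (\(φ : Nat). Nat) (succ zero) (\(κ : Nat). \(z : Nat). z) (succ zero)))))
  ~> (\(β : Nat). \(σ : Type0). σ) (succ (succ (succ (elimNat (\(ν : Nat). Nat) (succ zero) (\(x : Nat). \(f : Nat). f) (succ zero)))))
  ~> \(β : Type0). β
inferred type:
  Pi (β : Type0). Type0


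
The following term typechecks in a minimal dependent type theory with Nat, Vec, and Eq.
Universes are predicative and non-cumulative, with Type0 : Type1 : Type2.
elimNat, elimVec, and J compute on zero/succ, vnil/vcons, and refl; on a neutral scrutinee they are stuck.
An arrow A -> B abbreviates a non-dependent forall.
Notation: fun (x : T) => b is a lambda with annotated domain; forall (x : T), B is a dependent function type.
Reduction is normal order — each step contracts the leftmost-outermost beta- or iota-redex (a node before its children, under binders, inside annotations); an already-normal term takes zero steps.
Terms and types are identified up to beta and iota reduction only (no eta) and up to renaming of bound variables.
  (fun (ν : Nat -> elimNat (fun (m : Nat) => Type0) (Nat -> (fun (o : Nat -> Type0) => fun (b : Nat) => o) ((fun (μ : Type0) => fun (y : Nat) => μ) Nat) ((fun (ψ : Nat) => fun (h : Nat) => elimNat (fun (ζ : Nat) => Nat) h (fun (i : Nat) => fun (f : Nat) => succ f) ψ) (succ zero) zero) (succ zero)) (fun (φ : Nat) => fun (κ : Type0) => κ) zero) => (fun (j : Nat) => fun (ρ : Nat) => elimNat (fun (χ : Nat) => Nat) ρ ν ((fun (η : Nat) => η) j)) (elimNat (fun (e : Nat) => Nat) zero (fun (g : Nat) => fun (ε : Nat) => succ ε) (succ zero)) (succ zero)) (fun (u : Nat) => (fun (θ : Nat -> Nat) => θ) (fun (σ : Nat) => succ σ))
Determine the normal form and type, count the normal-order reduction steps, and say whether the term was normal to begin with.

reduced normal form:
  succ (succ zero)
inferred type:
  Nat
normal-order step count: 13
started in normal form: no
first redex: a beta-redex


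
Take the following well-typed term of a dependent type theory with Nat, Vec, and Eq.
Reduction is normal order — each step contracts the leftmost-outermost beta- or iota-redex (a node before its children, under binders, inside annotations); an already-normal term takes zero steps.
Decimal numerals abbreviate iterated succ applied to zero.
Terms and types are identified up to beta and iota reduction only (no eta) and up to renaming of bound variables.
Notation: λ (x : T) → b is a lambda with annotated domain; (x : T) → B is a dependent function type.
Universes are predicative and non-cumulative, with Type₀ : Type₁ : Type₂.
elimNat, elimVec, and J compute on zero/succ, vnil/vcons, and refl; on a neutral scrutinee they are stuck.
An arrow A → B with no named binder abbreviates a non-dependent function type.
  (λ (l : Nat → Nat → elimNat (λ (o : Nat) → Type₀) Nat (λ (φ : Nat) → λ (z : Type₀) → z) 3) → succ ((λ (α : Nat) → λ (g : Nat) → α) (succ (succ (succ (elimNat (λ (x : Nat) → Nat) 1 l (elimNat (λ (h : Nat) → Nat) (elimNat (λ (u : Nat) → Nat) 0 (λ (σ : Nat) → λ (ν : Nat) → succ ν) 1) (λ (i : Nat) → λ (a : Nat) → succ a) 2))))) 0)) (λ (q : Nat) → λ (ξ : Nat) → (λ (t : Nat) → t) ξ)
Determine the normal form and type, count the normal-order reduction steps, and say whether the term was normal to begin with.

reduced normal form:
  5
type:
  Nat
steps to reach normal form (normal order): 25
started in normal form: no
first redex: a beta-redex


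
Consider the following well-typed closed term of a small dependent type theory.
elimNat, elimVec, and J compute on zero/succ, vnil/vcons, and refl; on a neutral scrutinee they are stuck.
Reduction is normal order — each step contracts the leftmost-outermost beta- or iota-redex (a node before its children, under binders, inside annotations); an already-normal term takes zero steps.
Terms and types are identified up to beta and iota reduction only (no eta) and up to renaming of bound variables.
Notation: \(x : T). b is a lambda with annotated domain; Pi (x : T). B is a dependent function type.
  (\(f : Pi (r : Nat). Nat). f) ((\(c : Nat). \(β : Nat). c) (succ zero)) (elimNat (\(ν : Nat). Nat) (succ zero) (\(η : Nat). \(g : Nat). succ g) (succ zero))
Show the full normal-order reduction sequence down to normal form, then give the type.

normal-order reduction sequence:
  (\(f : Pi (r : Nat). Nat). f) ((\(c : Nat). \(β : Nat). c) (succ zero)) (elimNat (\(ν : Nat). Nat) (succ zero) (\(η : Nat). \(g : Nat). succ g) (succ zero))
  ~> (\(f : Nat). \(r : Nat). f) (succ zero) (elimNat (\(c : Nat). Nat) (succ zero) (\(β : Nat). \(ν : Nat). succ ν) (succ zero))
  ~> (\(f : Nat). succ zero) (elimNat (\(r : Nat). Nat) (succ zero) (\(c : Nat). \(β : Nat). succ β) (succ zero))
  ~> succ zero
the term's type:
  Nat


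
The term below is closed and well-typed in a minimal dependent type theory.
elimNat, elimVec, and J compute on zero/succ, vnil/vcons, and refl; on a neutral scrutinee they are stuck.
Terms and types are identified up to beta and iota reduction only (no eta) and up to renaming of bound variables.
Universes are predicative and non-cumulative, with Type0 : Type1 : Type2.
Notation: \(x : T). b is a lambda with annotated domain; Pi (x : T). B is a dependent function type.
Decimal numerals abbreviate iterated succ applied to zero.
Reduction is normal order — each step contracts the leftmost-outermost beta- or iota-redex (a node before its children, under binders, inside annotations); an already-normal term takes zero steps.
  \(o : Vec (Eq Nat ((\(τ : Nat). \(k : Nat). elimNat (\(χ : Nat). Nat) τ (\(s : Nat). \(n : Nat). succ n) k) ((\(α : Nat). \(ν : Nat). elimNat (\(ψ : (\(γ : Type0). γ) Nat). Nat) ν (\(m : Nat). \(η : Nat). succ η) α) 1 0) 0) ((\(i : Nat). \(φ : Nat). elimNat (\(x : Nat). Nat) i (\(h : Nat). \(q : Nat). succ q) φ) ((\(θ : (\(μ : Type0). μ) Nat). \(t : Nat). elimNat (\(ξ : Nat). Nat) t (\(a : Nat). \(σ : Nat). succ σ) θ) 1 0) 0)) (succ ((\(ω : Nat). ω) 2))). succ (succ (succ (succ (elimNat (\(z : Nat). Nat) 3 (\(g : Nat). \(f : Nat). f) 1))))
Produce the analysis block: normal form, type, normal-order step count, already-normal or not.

normal form:
  \(o : Vec (Eq Nat 1 1) 3). 7
type:
  Pi (o : Vec (Eq Nat 1 1) 3). Nat
reduction steps (normal order): 23
started in normal form: no
first contracted redex: a beta-redex


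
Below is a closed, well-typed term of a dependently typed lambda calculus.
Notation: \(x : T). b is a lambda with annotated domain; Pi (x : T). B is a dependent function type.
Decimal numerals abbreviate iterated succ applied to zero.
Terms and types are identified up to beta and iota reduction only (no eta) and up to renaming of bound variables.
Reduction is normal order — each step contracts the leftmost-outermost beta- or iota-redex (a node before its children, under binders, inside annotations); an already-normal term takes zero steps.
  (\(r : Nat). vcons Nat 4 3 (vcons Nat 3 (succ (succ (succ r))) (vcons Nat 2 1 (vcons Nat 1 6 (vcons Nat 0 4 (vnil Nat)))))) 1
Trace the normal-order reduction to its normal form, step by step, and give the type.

normal-order reduction sequence:
  (\(r : Nat). vcons Nat 4 3 (vcons Nat 3 (succ (succ (succ r))) (vcons Nat 2 1 (vcons Nat 1 6 (vcons Nat 0 4 (vnil Nat)))))) 1
  ~> vcons Nat 4 3 (vcons Nat 3 4 (vcons Nat 2 1 (vcons Nat 1 6 (vcons Nat 0 4 (vnil Nat)))))
type:
  Vec Nat 5


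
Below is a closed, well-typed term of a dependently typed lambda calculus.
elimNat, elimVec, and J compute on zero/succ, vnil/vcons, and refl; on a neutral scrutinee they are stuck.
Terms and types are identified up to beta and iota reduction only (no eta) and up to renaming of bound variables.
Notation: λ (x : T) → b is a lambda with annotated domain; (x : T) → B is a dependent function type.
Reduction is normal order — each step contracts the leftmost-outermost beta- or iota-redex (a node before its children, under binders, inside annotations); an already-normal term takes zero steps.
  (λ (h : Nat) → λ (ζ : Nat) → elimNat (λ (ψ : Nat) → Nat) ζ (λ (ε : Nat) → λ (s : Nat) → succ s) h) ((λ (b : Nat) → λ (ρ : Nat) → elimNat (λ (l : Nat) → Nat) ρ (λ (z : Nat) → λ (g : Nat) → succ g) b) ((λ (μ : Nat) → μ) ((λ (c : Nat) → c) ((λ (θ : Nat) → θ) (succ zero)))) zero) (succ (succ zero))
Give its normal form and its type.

reduced normal form:
  succ (succ (succ zero))
the term's type:
  Nat


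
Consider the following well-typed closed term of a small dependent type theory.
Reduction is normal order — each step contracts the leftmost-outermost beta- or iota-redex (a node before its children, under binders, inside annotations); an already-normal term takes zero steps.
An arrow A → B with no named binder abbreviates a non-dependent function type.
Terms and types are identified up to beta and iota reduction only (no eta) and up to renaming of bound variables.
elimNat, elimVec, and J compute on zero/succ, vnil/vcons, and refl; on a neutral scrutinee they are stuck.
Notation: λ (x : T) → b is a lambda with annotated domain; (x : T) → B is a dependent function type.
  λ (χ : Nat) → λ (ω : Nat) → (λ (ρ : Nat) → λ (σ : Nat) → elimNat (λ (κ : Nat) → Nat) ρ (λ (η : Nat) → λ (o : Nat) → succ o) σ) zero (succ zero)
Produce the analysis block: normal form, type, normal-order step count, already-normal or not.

reduced normal form:
  λ (χ : Nat) → λ (ω : Nat) → succ zero
inferred type:
  Nat → Nat → Nat
normal-order step count: 6
already normal: no
first contracted redex: a beta-redex


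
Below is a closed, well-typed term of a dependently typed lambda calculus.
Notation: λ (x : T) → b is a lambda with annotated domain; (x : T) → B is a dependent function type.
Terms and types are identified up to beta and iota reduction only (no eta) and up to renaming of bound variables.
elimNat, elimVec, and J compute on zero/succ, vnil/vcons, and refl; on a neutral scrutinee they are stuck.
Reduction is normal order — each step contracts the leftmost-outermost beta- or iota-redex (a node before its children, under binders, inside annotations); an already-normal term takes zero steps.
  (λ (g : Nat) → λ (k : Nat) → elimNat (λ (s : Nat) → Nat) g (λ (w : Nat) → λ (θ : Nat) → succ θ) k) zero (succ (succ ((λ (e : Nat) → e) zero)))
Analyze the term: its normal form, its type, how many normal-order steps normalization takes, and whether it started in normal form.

resulting normal form:
  succ (succ zero)
the term's type:
  Nat
reduction steps (normal order): 10
started in normal form: no
first redex: a beta-redex
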